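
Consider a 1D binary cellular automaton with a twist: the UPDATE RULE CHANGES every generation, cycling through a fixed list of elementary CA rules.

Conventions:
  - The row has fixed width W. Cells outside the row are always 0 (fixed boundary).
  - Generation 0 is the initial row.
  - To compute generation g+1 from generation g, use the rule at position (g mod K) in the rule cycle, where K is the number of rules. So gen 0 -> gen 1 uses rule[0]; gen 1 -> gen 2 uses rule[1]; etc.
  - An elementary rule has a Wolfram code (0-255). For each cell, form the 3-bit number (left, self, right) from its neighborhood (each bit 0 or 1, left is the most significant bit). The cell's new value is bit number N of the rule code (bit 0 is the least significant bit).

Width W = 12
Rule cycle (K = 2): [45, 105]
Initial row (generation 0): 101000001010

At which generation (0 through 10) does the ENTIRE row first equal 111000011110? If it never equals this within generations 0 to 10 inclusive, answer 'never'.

Answer: 9

Derivation:
Gen 0: 101000001010
Gen 1 (rule 45): 111011101110
Gen 2 (rule 105): 101110111010
Gen 3 (rule 45): 111001100110
Gen 4 (rule 105): 101001100110
Gen 5 (rule 45): 111001000100
Gen 6 (rule 105): 101000010001
Gen 7 (rule 45): 111011010101
Gen 8 (rule 105): 101111101010
Gen 9 (rule 45): 111000011110
Gen 10 (rule 105): 101011010010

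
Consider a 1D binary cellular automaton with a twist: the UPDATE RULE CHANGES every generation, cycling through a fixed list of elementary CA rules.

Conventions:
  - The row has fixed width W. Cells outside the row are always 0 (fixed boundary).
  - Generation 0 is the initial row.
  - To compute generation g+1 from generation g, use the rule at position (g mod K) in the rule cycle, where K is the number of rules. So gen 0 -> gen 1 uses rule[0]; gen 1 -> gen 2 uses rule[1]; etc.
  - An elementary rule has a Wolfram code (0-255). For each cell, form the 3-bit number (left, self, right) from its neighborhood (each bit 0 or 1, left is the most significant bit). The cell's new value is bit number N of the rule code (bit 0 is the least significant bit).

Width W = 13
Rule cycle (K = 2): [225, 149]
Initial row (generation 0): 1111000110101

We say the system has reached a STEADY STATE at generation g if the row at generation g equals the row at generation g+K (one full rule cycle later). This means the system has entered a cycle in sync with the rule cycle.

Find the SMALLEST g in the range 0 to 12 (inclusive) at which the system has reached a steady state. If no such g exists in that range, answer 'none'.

Answer: none

Derivation:
Gen 0: 1111000110101
Gen 1 (rule 225): 0111010011010
Gen 2 (rule 149): 0010011000011
Gen 3 (rule 225): 1000001011001
Gen 4 (rule 149): 1111101000101
Gen 5 (rule 225): 0111110010010
Gen 6 (rule 149): 0011101011011
Gen 7 (rule 225): 1001110101101
Gen 8 (rule 149): 1100100100001
Gen 9 (rule 225): 0100000001100
Gen 10 (rule 149): 0111111100011
Gen 11 (rule 225): 0011111101001
Gen 12 (rule 149): 1001111001101
Gen 13 (rule 225): 0000111000110
Gen 14 (rule 149): 1110010110001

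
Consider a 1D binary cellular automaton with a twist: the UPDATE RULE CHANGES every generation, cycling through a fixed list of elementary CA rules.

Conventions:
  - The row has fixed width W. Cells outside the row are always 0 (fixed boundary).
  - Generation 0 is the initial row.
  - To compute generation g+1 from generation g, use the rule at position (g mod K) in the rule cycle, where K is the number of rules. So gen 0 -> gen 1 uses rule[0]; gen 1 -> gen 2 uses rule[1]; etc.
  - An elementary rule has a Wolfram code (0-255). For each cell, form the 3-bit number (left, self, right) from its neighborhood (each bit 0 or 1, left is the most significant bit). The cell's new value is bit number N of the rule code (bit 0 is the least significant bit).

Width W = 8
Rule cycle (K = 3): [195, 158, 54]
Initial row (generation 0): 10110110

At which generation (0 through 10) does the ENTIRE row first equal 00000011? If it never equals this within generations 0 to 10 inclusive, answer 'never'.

Answer: 9

Derivation:
Gen 0: 10110110
Gen 1 (rule 195): 00010010
Gen 2 (rule 158): 00111111
Gen 3 (rule 54): 01000000
Gen 4 (rule 195): 10011111
Gen 5 (rule 158): 11111110
Gen 6 (rule 54): 00000001
Gen 7 (rule 195): 11111110
Gen 8 (rule 158): 11111101
Gen 9 (rule 54): 00000011
Gen 10 (rule 195): 11111101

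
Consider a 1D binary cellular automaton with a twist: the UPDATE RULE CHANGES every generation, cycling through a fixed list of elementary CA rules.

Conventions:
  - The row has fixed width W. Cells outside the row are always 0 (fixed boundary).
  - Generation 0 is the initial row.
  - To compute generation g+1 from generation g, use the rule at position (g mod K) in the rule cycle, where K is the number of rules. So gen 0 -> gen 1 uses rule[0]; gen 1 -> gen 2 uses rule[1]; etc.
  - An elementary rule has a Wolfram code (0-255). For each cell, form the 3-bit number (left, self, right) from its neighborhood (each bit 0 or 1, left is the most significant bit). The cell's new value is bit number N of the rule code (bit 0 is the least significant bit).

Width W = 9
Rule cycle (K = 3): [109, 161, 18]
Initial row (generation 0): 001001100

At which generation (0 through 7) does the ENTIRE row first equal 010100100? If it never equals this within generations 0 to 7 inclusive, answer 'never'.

Answer: never

Derivation:
Gen 0: 001001100
Gen 1 (rule 109): 101001101
Gen 2 (rule 161): 010000010
Gen 3 (rule 18): 101000101
Gen 4 (rule 109): 111010111
Gen 5 (rule 161): 010101010
Gen 6 (rule 18): 100000001
Gen 7 (rule 109): 101111101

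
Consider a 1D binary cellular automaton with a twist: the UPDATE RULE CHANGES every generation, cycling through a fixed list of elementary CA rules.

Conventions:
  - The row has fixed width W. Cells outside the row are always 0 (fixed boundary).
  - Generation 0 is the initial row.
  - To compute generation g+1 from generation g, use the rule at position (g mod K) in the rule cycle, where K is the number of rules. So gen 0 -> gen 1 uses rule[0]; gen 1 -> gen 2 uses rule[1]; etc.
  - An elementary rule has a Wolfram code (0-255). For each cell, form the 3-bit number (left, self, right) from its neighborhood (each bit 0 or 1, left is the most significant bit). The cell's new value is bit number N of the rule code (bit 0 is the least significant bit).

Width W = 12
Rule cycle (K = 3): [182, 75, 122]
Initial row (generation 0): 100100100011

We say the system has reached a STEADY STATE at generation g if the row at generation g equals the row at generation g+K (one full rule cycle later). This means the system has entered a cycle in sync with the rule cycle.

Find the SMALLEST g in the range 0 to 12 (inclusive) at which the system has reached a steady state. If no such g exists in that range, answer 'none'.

Answer: 9

Derivation:
Gen 0: 100100100011
Gen 1 (rule 182): 111111110100
Gen 2 (rule 75): 100000010001
Gen 3 (rule 122): 010000101010
Gen 4 (rule 182): 111001111111
Gen 5 (rule 75): 101011000001
Gen 6 (rule 122): 010111100010
Gen 7 (rule 182): 111011010111
Gen 8 (rule 75): 101011000101
Gen 9 (rule 122): 010111101010
Gen 10 (rule 182): 111011011111
Gen 11 (rule 75): 101011010001
Gen 12 (rule 122): 010111101010
Gen 13 (rule 182): 111011011111
Gen 14 (rule 75): 101011010001
Gen 15 (rule 122): 010111101010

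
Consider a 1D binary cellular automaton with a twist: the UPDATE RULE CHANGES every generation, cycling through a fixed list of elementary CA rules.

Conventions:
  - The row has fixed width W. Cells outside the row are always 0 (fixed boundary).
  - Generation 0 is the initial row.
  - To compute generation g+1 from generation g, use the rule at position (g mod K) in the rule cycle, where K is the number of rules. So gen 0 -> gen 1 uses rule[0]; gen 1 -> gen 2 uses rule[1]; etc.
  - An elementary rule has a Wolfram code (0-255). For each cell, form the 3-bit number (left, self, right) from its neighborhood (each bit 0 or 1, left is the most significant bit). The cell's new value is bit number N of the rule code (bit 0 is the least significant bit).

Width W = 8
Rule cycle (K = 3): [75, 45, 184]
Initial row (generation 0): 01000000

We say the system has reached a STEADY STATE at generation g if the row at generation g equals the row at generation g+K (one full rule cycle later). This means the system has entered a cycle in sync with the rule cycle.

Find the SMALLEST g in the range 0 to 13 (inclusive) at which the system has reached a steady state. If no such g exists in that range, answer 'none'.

Answer: 5

Derivation:
Gen 0: 01000000
Gen 1 (rule 75): 10011111
Gen 2 (rule 45): 10010000
Gen 3 (rule 184): 01001000
Gen 4 (rule 75): 10010011
Gen 5 (rule 45): 10010010
Gen 6 (rule 184): 01001001
Gen 7 (rule 75): 10010010
Gen 8 (rule 45): 10010010
Gen 9 (rule 184): 01001001
Gen 10 (rule 75): 10010010
Gen 11 (rule 45): 10010010
Gen 12 (rule 184): 01001001
Gen 13 (rule 75): 10010010
Gen 14 (rule 45): 10010010
Gen 15 (rule 184): 01001001
Gen 16 (rule 75): 10010010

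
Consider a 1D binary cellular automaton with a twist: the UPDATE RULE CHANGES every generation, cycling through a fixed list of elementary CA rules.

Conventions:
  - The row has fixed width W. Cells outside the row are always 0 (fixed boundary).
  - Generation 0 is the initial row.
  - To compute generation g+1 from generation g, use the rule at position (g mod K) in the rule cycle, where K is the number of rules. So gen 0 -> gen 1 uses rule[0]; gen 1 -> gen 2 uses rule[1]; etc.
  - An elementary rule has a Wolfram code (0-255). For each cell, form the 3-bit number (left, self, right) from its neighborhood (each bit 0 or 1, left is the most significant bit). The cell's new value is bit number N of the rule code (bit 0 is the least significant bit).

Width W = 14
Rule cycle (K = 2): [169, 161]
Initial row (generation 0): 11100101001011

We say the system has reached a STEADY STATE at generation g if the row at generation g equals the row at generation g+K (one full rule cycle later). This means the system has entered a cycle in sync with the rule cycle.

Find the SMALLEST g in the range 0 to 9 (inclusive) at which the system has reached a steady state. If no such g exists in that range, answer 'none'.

Answer: 8

Derivation:
Gen 0: 11100101001011
Gen 1 (rule 169): 11000010000110
Gen 2 (rule 161): 00011000110000
Gen 3 (rule 169): 11010010100111
Gen 4 (rule 161): 00100001000010
Gen 5 (rule 169): 10001100011000
Gen 6 (rule 161): 00100001000011
Gen 7 (rule 169): 10001100011010
Gen 8 (rule 161): 00100001000100
Gen 9 (rule 169): 10001100010001
Gen 10 (rule 161): 00100001000100
Gen 11 (rule 169): 10001100010001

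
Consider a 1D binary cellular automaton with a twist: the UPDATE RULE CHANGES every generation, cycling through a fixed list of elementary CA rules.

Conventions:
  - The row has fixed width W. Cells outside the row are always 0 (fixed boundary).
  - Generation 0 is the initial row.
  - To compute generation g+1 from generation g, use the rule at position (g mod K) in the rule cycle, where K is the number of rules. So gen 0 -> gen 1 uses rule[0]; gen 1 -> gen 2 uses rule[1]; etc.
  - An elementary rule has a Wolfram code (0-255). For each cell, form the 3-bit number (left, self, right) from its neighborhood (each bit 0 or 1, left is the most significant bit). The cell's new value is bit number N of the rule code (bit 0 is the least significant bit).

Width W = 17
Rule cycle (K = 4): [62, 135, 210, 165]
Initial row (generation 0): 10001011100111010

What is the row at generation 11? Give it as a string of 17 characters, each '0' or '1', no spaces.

Answer: 10111100010001110

Derivation:
Gen 0: 10001011100111010
Gen 1 (rule 62): 11011110011100111
Gen 2 (rule 135): 00001100101001010
Gen 3 (rule 210): 00010111000110001
Gen 4 (rule 165): 11011010010000101
Gen 5 (rule 62): 10110111111001111
Gen 6 (rule 135): 10000011110010110
Gen 7 (rule 210): 01000101111100011
Gen 8 (rule 165): 01010110111001000
Gen 9 (rule 62): 11111101100111100
Gen 10 (rule 135): 01111000001011001
Gen 11 (rule 210): 10111100010001110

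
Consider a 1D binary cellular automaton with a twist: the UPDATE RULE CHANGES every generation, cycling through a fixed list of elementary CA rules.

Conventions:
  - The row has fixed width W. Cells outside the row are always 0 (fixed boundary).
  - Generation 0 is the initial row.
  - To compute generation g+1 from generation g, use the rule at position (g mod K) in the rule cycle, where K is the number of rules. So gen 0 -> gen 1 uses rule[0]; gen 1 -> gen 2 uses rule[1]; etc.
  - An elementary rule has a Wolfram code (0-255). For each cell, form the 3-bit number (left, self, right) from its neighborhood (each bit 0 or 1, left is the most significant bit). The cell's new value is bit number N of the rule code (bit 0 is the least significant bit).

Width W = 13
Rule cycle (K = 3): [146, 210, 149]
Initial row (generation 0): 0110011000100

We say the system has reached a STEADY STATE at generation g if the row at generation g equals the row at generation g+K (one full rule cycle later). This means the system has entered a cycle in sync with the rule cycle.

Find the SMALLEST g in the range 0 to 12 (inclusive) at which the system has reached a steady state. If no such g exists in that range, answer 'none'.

Gen 0: 0110011000100
Gen 1 (rule 146): 1001100101010
Gen 2 (rule 210): 0110111000001
Gen 3 (rule 149): 0000010111101
Gen 4 (rule 146): 0000100011000
Gen 5 (rule 210): 0001010101100
Gen 6 (rule 149): 1101010100011
Gen 7 (rule 146): 0000000010100
Gen 8 (rule 210): 0000000100010
Gen 9 (rule 149): 1111110111011
Gen 10 (rule 146): 0111100010000
Gen 11 (rule 210): 1011110101000
Gen 12 (rule 149): 1001100101111
Gen 13 (rule 146): 0110011000110
Gen 14 (rule 210): 1011101101011
Gen 15 (rule 149): 1001000001000

Answer: none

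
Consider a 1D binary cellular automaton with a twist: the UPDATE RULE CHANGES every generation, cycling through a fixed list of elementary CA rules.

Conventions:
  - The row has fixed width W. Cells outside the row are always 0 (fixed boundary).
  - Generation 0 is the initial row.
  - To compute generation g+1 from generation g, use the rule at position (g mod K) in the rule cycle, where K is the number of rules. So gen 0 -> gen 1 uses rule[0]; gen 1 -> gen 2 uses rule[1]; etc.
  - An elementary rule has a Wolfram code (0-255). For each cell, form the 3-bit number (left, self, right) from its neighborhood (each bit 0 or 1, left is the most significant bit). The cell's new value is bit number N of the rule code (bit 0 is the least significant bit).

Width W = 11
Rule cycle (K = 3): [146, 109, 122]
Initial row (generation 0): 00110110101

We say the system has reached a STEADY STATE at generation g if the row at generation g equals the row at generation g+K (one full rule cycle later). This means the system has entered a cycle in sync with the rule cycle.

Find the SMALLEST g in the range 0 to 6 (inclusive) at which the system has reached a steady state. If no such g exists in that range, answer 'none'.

Gen 0: 00110110101
Gen 1 (rule 146): 01000000000
Gen 2 (rule 109): 01011111111
Gen 3 (rule 122): 10110000001
Gen 4 (rule 146): 00001000010
Gen 5 (rule 109): 11101011010
Gen 6 (rule 122): 10110111101
Gen 7 (rule 146): 00000011000
Gen 8 (rule 109): 11111011011
Gen 9 (rule 122): 10001111111

Answer: none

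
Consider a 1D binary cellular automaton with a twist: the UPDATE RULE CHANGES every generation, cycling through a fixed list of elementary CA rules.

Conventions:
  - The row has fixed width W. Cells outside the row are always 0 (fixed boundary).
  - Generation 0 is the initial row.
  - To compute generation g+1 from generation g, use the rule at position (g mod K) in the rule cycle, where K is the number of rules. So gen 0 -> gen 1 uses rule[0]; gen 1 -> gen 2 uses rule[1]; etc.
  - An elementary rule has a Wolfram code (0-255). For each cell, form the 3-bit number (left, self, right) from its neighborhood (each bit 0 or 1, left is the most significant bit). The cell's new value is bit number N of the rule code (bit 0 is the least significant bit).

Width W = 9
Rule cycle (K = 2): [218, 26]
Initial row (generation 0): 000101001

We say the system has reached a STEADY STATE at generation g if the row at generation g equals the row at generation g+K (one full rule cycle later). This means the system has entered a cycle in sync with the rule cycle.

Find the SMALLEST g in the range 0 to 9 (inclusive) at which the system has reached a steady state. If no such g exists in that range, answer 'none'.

Gen 0: 000101001
Gen 1 (rule 218): 001000110
Gen 2 (rule 26): 010101101
Gen 3 (rule 218): 100001100
Gen 4 (rule 26): 010011010
Gen 5 (rule 218): 101111001
Gen 6 (rule 26): 001000110
Gen 7 (rule 218): 010101111
Gen 8 (rule 26): 100001000
Gen 9 (rule 218): 010010100
Gen 10 (rule 26): 101100010
Gen 11 (rule 218): 001110101

Answer: none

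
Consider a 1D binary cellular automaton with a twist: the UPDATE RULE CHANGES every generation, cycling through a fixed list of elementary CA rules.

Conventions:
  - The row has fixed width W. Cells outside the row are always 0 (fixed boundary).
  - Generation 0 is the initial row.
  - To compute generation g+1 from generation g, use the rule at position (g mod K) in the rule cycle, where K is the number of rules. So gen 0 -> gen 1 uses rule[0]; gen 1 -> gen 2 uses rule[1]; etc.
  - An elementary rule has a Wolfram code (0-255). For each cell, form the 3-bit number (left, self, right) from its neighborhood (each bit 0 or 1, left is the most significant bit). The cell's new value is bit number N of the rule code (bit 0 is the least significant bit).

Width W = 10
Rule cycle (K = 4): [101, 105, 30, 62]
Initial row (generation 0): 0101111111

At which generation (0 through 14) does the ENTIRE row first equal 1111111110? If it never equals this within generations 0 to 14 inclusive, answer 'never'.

Gen 0: 0101111111
Gen 1 (rule 101): 0110000001
Gen 2 (rule 105): 0110111100
Gen 3 (rule 30): 1100100010
Gen 4 (rule 62): 1011110111
Gen 5 (rule 101): 1100011001
Gen 6 (rule 105): 1101011000
Gen 7 (rule 30): 1001010100
Gen 8 (rule 62): 1111111110
Gen 9 (rule 101): 0000000010
Gen 10 (rule 105): 1111111000
Gen 11 (rule 30): 1000000100
Gen 12 (rule 62): 1100001110
Gen 13 (rule 101): 0101100010
Gen 14 (rule 105): 0011101000

Answer: 8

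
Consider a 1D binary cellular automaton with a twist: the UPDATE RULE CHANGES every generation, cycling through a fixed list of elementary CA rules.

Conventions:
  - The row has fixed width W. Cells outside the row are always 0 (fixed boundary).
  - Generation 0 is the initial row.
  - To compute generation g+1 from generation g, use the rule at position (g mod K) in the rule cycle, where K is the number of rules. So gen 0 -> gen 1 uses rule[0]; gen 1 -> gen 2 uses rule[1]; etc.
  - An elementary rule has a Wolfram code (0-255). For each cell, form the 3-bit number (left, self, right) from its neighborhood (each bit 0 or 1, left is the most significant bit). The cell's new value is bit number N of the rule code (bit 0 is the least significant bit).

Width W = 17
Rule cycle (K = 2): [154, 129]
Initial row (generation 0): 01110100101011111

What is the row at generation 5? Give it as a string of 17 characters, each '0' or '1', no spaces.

Gen 0: 01110100101011111
Gen 1 (rule 154): 11100011000011110
Gen 2 (rule 129): 01001000011001100
Gen 3 (rule 154): 10110100110111010
Gen 4 (rule 129): 00000000000010000
Gen 5 (rule 154): 00000000000101000

Answer: 00000000000101000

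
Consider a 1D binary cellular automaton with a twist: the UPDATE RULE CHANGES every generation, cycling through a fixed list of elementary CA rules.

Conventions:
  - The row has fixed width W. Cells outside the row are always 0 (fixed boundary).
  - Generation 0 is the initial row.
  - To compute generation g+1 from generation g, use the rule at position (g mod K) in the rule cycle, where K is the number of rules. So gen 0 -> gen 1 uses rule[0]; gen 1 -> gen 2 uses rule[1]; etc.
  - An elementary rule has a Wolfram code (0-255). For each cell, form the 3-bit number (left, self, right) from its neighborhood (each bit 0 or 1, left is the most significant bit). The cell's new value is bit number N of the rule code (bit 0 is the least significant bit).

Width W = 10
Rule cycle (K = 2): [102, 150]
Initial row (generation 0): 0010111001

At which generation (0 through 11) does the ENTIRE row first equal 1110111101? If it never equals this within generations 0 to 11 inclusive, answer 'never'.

Gen 0: 0010111001
Gen 1 (rule 102): 0111001011
Gen 2 (rule 150): 1010111000
Gen 3 (rule 102): 1111001000
Gen 4 (rule 150): 0110111100
Gen 5 (rule 102): 1011000100
Gen 6 (rule 150): 1000101110
Gen 7 (rule 102): 1001110010
Gen 8 (rule 150): 1110101111
Gen 9 (rule 102): 0011110001
Gen 10 (rule 150): 0101101011
Gen 11 (rule 102): 1110111101

Answer: 11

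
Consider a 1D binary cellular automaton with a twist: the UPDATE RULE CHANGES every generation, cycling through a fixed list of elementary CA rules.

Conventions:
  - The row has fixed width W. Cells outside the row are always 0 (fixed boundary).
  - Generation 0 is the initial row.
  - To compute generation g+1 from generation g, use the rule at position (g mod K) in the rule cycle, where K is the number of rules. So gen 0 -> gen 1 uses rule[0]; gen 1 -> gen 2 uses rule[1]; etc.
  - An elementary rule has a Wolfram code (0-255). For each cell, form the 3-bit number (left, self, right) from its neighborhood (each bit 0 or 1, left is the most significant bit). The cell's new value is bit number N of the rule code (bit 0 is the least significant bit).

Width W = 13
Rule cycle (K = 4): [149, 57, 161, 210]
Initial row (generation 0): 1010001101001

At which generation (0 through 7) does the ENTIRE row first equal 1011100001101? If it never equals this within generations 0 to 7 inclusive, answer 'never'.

Answer: 1

Derivation:
Gen 0: 1010001101001
Gen 1 (rule 149): 1011100001101
Gen 2 (rule 57): 0110011101010
Gen 3 (rule 161): 0000001010100
Gen 4 (rule 210): 0000010000010
Gen 5 (rule 149): 1111011111011
Gen 6 (rule 57): 1000110000110
Gen 7 (rule 161): 0010000110000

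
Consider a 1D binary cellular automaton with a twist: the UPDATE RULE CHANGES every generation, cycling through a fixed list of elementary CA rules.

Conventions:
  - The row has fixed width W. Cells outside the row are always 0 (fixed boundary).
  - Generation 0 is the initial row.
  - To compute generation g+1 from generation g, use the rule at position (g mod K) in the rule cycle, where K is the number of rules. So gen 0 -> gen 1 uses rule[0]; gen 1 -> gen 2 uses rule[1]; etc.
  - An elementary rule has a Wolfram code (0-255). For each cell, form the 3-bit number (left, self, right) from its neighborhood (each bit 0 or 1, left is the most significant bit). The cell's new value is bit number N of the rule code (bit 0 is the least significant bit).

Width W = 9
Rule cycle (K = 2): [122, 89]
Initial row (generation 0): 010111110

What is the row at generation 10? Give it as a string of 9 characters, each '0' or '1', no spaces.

Answer: 001100001

Derivation:
Gen 0: 010111110
Gen 1 (rule 122): 101100011
Gen 2 (rule 89): 001111011
Gen 3 (rule 122): 011001111
Gen 4 (rule 89): 011101001
Gen 5 (rule 122): 110110110
Gen 6 (rule 89): 110110111
Gen 7 (rule 122): 111111101
Gen 8 (rule 89): 100000100
Gen 9 (rule 122): 010001010
Gen 10 (rule 89): 001100001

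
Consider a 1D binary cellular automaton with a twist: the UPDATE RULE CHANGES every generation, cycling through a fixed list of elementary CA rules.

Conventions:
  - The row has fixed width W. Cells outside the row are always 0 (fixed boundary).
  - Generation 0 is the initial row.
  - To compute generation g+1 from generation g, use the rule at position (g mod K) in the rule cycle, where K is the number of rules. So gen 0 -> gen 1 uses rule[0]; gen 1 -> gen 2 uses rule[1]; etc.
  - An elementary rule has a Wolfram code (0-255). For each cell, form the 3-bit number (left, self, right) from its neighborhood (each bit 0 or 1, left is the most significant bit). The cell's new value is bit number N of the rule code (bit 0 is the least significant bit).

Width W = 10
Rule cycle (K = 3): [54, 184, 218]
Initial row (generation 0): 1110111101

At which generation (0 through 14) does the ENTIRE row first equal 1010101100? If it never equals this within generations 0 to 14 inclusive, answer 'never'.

Answer: never

Derivation:
Gen 0: 1110111101
Gen 1 (rule 54): 0001000011
Gen 2 (rule 184): 0000100010
Gen 3 (rule 218): 0001010101
Gen 4 (rule 54): 0011111111
Gen 5 (rule 184): 0011111110
Gen 6 (rule 218): 0111111111
Gen 7 (rule 54): 1000000000
Gen 8 (rule 184): 0100000000
Gen 9 (rule 218): 1010000000
Gen 10 (rule 54): 1111000000
Gen 11 (rule 184): 1110100000
Gen 12 (rule 218): 1110010000
Gen 13 (rule 54): 0001111000
Gen 14 (rule 184): 0001110100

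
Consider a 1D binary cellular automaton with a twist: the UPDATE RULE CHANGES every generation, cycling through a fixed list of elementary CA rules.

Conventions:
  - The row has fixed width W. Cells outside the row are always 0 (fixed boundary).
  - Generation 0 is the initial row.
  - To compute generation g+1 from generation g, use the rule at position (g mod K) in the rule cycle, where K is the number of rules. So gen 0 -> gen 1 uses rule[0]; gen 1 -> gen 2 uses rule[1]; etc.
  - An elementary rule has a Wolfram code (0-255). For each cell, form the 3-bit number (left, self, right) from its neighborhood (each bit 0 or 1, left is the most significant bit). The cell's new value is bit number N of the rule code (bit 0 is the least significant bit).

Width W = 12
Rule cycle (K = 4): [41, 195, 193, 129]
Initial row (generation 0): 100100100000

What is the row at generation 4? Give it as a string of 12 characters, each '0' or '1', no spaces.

Gen 0: 100100100000
Gen 1 (rule 41): 000000001111
Gen 2 (rule 195): 111111110111
Gen 3 (rule 193): 011111110011
Gen 4 (rule 129): 001111100000

Answer: 001111100000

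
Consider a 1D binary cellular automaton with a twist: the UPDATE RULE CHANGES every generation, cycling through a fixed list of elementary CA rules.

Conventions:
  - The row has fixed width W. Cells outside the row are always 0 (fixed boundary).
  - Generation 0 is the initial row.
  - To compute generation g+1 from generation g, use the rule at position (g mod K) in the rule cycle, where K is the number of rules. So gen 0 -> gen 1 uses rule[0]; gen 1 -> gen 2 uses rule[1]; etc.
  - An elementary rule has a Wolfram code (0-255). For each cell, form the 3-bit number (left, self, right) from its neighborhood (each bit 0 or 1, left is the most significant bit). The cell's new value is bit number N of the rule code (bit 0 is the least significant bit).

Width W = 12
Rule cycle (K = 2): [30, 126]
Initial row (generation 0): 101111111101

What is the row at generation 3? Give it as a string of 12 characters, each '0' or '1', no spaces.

Answer: 100010000110

Derivation:
Gen 0: 101111111101
Gen 1 (rule 30): 101000000001
Gen 2 (rule 126): 111100000011
Gen 3 (rule 30): 100010000110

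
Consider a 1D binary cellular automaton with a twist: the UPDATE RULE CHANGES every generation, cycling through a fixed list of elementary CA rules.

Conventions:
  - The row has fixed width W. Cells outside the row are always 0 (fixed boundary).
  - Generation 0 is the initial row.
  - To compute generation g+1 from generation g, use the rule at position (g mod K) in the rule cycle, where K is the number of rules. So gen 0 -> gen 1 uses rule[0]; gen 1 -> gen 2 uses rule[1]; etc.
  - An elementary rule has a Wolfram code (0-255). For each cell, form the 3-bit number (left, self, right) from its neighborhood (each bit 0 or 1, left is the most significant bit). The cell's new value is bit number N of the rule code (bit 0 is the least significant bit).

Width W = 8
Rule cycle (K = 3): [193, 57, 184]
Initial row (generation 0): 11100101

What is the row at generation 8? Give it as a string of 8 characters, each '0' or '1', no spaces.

Gen 0: 11100101
Gen 1 (rule 193): 01100000
Gen 2 (rule 57): 01011111
Gen 3 (rule 184): 00111110
Gen 4 (rule 193): 10011110
Gen 5 (rule 57): 01010001
Gen 6 (rule 184): 00101000
Gen 7 (rule 193): 10000011
Gen 8 (rule 57): 01111010

Answer: 01111010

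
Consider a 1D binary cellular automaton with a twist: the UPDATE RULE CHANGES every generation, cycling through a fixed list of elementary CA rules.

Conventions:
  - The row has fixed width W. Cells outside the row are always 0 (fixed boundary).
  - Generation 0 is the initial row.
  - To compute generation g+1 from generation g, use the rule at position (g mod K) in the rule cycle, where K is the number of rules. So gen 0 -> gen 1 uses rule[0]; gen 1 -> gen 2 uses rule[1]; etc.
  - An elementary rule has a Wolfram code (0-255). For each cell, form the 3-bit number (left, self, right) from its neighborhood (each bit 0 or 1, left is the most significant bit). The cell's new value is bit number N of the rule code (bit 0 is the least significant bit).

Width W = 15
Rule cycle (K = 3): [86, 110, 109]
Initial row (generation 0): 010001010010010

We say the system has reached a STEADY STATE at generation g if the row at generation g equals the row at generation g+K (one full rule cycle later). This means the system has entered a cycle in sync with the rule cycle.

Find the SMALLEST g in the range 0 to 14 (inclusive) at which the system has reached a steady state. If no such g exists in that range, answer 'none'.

Answer: none

Derivation:
Gen 0: 010001010010010
Gen 1 (rule 86): 111011011111111
Gen 2 (rule 110): 101111110000001
Gen 3 (rule 109): 111000010111101
Gen 4 (rule 86): 001100110000101
Gen 5 (rule 110): 011101110001111
Gen 6 (rule 109): 010111010101001
Gen 7 (rule 86): 110001010101111
Gen 8 (rule 110): 110011111111001
Gen 9 (rule 109): 110010000001001
Gen 10 (rule 86): 011111000011111
Gen 11 (rule 110): 110001000110001
Gen 12 (rule 109): 110101010110101
Gen 13 (rule 86): 010101010010101
Gen 14 (rule 110): 111111110111111
Gen 15 (rule 109): 100000011100001
Gen 16 (rule 86): 110000100110011
Gen 17 (rule 110): 110001101110111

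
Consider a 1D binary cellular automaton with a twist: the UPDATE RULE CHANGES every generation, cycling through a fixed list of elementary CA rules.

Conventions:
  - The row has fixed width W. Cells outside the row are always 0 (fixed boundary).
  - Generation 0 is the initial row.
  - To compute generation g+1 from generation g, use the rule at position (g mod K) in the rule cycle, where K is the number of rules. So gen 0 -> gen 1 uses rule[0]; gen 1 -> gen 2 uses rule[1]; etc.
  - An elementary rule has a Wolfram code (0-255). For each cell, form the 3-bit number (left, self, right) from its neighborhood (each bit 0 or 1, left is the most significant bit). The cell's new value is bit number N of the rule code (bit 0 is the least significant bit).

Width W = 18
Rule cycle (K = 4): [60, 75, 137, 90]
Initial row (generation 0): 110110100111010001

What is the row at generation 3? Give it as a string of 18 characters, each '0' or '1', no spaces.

Answer: 101000000101000000

Derivation:
Gen 0: 110110100111010001
Gen 1 (rule 60): 101101110100111001
Gen 2 (rule 75): 001101010001101010
Gen 3 (rule 137): 101000000101000000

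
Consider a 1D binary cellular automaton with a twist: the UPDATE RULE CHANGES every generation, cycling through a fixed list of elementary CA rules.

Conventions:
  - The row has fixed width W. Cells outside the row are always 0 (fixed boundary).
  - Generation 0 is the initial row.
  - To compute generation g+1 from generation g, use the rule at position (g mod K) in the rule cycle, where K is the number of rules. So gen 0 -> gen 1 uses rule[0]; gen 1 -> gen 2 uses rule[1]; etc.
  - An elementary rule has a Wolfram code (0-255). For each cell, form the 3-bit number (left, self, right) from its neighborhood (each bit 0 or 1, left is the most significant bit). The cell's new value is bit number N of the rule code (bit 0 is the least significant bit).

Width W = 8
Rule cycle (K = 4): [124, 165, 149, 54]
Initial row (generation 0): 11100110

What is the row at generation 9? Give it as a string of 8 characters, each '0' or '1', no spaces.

Answer: 10110000

Derivation:
Gen 0: 11100110
Gen 1 (rule 124): 10110111
Gen 2 (rule 165): 11001010
Gen 3 (rule 149): 00101011
Gen 4 (rule 54): 01111100
Gen 5 (rule 124): 01000110
Gen 6 (rule 165): 01010000
Gen 7 (rule 149): 01011111
Gen 8 (rule 54): 11100000
Gen 9 (rule 124): 10110000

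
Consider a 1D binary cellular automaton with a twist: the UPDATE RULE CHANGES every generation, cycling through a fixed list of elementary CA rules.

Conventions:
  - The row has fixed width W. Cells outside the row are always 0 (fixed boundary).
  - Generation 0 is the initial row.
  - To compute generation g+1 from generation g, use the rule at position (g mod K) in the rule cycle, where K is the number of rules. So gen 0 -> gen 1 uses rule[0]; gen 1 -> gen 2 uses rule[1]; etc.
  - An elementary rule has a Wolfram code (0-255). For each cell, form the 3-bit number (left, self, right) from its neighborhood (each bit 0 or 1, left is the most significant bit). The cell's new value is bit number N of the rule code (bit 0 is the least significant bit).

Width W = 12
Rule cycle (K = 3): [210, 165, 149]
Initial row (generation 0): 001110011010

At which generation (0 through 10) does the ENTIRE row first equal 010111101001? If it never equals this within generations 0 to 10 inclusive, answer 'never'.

Answer: 1

Derivation:
Gen 0: 001110011010
Gen 1 (rule 210): 010111101001
Gen 2 (rule 165): 011011011001
Gen 3 (rule 149): 000000000101
Gen 4 (rule 210): 000000001000
Gen 5 (rule 165): 111111101011
Gen 6 (rule 149): 011111001000
Gen 7 (rule 210): 101111110100
Gen 8 (rule 165): 110111101101
Gen 9 (rule 149): 000011000001
Gen 10 (rule 210): 000101100010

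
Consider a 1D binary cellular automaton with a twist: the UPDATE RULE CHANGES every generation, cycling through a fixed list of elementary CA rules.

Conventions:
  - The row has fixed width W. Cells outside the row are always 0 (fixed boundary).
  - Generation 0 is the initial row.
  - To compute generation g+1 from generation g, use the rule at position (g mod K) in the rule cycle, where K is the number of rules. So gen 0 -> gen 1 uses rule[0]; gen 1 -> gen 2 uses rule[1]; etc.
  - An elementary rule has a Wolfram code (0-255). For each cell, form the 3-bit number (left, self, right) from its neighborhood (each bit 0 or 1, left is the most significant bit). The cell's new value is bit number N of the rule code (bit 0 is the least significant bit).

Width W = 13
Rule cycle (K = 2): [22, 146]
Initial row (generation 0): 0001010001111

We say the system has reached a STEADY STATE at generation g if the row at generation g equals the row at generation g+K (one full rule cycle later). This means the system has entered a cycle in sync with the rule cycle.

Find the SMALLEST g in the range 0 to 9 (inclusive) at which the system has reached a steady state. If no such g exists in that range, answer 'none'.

Answer: 6

Derivation:
Gen 0: 0001010001111
Gen 1 (rule 22): 0011011010000
Gen 2 (rule 146): 0100000001000
Gen 3 (rule 22): 1110000011100
Gen 4 (rule 146): 0101000101010
Gen 5 (rule 22): 1101101101011
Gen 6 (rule 146): 0000000000000
Gen 7 (rule 22): 0000000000000
Gen 8 (rule 146): 0000000000000
Gen 9 (rule 22): 0000000000000
Gen 10 (rule 146): 0000000000000
Gen 11 (rule 22): 0000000000000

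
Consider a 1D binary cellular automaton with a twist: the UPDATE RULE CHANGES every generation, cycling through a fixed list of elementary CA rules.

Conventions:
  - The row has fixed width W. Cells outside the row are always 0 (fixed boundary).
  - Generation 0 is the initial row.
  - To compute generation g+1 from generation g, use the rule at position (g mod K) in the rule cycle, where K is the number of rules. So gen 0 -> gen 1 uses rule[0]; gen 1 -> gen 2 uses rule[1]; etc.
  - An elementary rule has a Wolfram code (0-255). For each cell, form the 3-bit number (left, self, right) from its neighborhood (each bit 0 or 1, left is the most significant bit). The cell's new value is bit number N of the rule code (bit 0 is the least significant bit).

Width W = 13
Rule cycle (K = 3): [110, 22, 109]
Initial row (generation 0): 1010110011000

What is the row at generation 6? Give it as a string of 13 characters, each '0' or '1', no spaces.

Answer: 1101110101111

Derivation:
Gen 0: 1010110011000
Gen 1 (rule 110): 1111110111000
Gen 2 (rule 22): 0000000000100
Gen 3 (rule 109): 1111111110101
Gen 4 (rule 110): 1000000011111
Gen 5 (rule 22): 1100000100000
Gen 6 (rule 109): 1101110101111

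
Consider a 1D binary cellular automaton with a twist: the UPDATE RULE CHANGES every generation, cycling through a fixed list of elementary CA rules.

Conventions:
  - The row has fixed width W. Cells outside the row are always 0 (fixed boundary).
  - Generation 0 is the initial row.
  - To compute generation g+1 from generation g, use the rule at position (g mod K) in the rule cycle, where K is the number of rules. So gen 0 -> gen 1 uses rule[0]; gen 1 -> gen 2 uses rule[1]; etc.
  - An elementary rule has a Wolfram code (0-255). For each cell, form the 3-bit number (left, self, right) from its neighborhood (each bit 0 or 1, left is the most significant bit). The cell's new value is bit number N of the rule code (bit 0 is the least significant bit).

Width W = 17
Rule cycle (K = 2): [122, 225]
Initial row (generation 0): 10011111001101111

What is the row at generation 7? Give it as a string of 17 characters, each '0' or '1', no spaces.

Answer: 01010110000000110

Derivation:
Gen 0: 10011111001101111
Gen 1 (rule 122): 01110001111111001
Gen 2 (rule 225): 00110100111111000
Gen 3 (rule 122): 01111011100001100
Gen 4 (rule 225): 00111101101100101
Gen 5 (rule 122): 01100111111111010
Gen 6 (rule 225): 00100011111111100
Gen 7 (rule 122): 01010110000000110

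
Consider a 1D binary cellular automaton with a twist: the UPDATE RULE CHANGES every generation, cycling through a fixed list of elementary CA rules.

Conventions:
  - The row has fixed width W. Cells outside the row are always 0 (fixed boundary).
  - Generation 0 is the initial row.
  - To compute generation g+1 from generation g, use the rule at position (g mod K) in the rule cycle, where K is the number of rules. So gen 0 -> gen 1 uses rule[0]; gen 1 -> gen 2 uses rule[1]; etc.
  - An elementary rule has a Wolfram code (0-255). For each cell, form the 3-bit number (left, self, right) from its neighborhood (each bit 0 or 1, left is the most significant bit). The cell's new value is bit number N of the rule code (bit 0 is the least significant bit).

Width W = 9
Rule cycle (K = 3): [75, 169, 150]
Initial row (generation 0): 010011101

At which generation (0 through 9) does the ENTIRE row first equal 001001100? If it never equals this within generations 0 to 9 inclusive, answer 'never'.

Answer: never

Derivation:
Gen 0: 010011101
Gen 1 (rule 75): 100110100
Gen 2 (rule 169): 000101001
Gen 3 (rule 150): 001101111
Gen 4 (rule 75): 111101001
Gen 5 (rule 169): 111010000
Gen 6 (rule 150): 010011000
Gen 7 (rule 75): 100111011
Gen 8 (rule 169): 000110110
Gen 9 (rule 150): 001000001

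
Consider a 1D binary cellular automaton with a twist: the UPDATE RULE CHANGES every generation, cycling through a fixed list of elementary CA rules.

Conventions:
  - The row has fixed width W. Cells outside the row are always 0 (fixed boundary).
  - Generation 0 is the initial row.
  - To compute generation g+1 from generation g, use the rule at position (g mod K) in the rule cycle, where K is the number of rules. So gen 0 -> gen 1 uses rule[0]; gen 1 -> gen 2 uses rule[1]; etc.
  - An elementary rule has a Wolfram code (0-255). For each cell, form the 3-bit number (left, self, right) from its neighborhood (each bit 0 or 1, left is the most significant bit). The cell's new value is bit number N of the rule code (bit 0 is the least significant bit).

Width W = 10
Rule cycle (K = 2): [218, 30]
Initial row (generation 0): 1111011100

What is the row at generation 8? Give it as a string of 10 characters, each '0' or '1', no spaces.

Answer: 1111111100

Derivation:
Gen 0: 1111011100
Gen 1 (rule 218): 1111011110
Gen 2 (rule 30): 1000010001
Gen 3 (rule 218): 0100101010
Gen 4 (rule 30): 1111101011
Gen 5 (rule 218): 1111100011
Gen 6 (rule 30): 1000010110
Gen 7 (rule 218): 0100100111
Gen 8 (rule 30): 1111111100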